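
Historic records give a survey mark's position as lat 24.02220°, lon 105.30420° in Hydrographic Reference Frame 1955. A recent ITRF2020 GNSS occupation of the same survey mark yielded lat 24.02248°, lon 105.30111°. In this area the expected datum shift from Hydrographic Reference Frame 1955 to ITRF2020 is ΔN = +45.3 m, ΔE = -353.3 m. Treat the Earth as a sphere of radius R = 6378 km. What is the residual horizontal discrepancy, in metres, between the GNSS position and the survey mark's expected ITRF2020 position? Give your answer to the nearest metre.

Observed coordinate differences: Δφ = +0.00028°, Δλ = -0.00309°.
Converting to metres (1° lat = 111317 m, cos φ = 0.913388): observed ΔN = 31.2 m, observed ΔE = -314.2 m.
Subtracting the expected shift leaves a residual of 31.2 − (45.3) = -14.1 m north and -314.2 − (-353.3) = 39.1 m east.
Residual distance = √((-14.1)² + 39.1²) = 41.6 m.

42 m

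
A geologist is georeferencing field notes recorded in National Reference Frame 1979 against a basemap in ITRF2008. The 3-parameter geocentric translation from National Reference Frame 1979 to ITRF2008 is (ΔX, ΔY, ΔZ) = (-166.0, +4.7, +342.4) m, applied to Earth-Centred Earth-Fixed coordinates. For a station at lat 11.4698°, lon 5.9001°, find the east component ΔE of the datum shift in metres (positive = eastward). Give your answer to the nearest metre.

At φ = 11.4698°, λ = 5.9001°: sin φ = 0.198851, cos φ = 0.980030, sin λ = 0.102794, cos λ = 0.994703.
ΔE = −sin λ·ΔX + cos λ·ΔY = −(0.102794)·(-166.0) + (0.994703)·(4.7) = 21.74 m.

ΔE = 22 m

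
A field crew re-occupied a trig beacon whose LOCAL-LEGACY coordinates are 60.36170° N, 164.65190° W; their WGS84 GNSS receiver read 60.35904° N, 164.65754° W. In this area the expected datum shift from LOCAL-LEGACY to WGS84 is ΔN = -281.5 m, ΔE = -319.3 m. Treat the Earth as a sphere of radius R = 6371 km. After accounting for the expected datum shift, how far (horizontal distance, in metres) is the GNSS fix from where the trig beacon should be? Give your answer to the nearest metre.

Observed coordinate differences: Δφ = -0.00266°, Δλ = -0.00564°.
Converting to metres (1° lat = 111195 m, cos φ = 0.494523): observed ΔN = -295.8 m, observed ΔE = -310.1 m.
Subtracting the expected shift leaves a residual of -295.8 − (-281.5) = -14.3 m north and -310.1 − (-319.3) = 9.2 m east.
Residual distance = √((-14.3)² + 9.2²) = 17.0 m.

17 m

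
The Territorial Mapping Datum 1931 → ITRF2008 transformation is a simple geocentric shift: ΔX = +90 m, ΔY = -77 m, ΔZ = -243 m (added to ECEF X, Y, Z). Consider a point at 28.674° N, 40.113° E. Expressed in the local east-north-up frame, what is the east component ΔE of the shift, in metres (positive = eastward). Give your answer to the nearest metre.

ΔE = -117 m

The local east axis at (φ, λ) is (−sin λ, cos λ, 0), so ΔE = −sin(40.113°)·90 + cos(40.113°)·(-77) = -116.87 m.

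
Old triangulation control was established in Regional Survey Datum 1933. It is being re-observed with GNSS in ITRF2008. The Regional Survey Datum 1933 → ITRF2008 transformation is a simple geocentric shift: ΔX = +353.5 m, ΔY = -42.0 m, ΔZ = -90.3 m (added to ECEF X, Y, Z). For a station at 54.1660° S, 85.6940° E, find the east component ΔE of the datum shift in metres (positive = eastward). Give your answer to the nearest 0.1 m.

The local east axis at (φ, λ) is (−sin λ, cos λ, 0), so ΔE = −sin(85.6940°)·353.5 + cos(85.6940°)·(-42.0) = -355.66 m.

ΔE = -355.7 m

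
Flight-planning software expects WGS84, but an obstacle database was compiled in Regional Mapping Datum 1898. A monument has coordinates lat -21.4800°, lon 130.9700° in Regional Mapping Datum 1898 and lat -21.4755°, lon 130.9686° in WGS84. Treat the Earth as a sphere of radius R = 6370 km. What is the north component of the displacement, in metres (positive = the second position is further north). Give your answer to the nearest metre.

ΔN = 500 m

Δφ = -21.4755° − -21.4800° = +0.0045°; Δλ = 130.9686° − 130.9700° = -0.0014°.
1° along a meridian = πR/180 = 111177 m.
ΔN = Δφ × 111177 = 500.3 m; ΔE = Δλ × 111177 × cos(-21.4800°) = -0.0014 × 111177 × 0.930545 = -144.8 m.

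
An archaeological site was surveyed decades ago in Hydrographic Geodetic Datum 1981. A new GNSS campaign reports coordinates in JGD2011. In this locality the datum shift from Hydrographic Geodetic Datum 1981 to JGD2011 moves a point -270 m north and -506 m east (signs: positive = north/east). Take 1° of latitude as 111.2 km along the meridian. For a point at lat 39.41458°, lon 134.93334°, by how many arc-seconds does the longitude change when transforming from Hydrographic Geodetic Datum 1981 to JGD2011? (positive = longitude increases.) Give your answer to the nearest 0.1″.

Δλ = -21.2″

At latitude 39.41458°, cos φ = 0.772572.
1° of longitude at this latitude = 111.2 × cos φ = 85.91 km, so Δλ = -506.0 / 85910.0 = -0.0058899° = -21.204″.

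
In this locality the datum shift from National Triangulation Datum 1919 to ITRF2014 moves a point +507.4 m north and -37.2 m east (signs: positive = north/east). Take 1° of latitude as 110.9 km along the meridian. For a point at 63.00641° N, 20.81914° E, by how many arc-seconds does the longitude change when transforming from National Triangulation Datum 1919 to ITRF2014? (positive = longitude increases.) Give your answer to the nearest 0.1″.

At latitude 63.00641°, cos φ = 0.453891.
1° of longitude at this latitude = 110.9 × cos φ = 50.34 km, so Δλ = -37.2 / 50336.5 = -0.0007390° = -2.660″.

Δλ = -2.7″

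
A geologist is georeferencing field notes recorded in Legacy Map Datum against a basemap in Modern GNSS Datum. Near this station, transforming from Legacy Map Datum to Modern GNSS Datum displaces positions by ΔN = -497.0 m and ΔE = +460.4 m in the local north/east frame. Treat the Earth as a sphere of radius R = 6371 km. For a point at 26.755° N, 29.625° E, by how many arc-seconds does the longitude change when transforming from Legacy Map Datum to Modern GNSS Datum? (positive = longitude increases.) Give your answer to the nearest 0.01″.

Δλ = 16.69″

At latitude 26.755°, cos φ = 0.892940.
One radian of longitude at latitude φ spans R cos φ, so Δλ = ΔE / (R cos φ) = 460.4 / (6371000 × 0.892940) = 8.0929e-05 rad = 16.693″.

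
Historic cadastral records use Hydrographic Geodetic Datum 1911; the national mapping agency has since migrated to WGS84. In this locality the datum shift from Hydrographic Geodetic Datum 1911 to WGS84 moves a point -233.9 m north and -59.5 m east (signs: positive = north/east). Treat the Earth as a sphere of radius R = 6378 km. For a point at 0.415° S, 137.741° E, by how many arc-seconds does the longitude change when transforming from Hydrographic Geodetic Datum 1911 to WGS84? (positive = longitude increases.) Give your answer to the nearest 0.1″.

Δλ = -1.9″

At latitude -0.415°, cos φ = 0.999974.
One radian of longitude at latitude φ spans R cos φ, so Δλ = ΔE / (R cos φ) = -59.5 / (6378000 × 0.999974) = -9.3292e-06 rad = -1.924″.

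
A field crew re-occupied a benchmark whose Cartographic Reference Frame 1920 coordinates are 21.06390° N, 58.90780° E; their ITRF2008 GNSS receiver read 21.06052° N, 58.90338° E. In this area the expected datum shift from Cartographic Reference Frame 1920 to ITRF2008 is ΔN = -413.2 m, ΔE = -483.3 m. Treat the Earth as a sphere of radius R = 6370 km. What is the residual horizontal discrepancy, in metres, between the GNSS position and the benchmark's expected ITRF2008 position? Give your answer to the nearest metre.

45 m

Observed coordinate differences: Δφ = -0.00338°, Δλ = -0.00442°.
Converting to metres (1° lat = 111177 m, cos φ = 0.933180): observed ΔN = -375.8 m, observed ΔE = -458.6 m.
Subtracting the expected shift leaves a residual of -375.8 − (-413.2) = 37.4 m north and -458.6 − (-483.3) = 24.7 m east.
Residual distance = √(37.4² + 24.7²) = 44.9 m.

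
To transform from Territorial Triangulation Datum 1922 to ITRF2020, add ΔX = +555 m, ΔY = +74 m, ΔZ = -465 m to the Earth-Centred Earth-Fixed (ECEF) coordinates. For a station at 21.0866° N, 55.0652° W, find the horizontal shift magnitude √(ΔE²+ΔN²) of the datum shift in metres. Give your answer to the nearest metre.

724 m

At φ = 21.0866°, λ = -55.0652°: sin φ = 0.359779, cos φ = 0.933038, sin λ = -0.819804, cos λ = 0.572644.
ΔE = −sin λ·ΔX + cos λ·ΔY = −(-0.819804)·(555) + (0.572644)·(74) = 497.37 m.
ΔN = −sin φ cos λ·ΔX − sin φ sin λ·ΔY + cos φ·ΔZ = −(0.359779)(0.572644)(555) − (0.359779)(-0.819804)(74) + (0.933038)(-465) = -526.38 m.
Horizontal magnitude = √(ΔE² + ΔN²) = √(497.37² + (-526.38)²) = 724.19 m.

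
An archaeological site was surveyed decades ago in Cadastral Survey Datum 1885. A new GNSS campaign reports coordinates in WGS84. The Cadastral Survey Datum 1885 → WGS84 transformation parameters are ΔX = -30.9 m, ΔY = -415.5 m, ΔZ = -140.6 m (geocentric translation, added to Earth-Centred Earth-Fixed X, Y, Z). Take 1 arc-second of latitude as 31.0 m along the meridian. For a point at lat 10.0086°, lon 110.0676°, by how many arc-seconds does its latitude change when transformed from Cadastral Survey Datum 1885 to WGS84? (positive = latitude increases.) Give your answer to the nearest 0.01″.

sin φ = 0.173796, cos φ = 0.984782, sin λ = 0.939288, cos λ = -0.343129.
North component: ΔN = −sin φ cos λ·ΔX − sin φ sin λ·ΔY + cos φ·ΔZ = −(0.173796)(-0.343129)(-30.9) − (0.173796)(0.939288)(-415.5) + (0.984782)(-140.6) = -72.47 m.
1° of latitude spans 3600 × 31.00 = 111600 m, so Δφ = -72.47 / 111600 × 3600 = -2.338″.

Δφ = -2.34″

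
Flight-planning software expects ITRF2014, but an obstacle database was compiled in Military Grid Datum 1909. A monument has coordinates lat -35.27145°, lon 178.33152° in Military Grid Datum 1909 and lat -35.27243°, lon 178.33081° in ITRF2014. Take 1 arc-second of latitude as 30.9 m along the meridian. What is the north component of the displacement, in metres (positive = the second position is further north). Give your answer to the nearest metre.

ΔN = -109 m

Δφ = -35.27243° − -35.27145° = -0.00098°; Δλ = 178.33081° − 178.33152° = -0.00071°.
1° of latitude = 3600 × 30.90 = 111240 m.
ΔN = Δφ × 111240 = -109.0 m; ΔE = Δλ × 111240 × cos(-35.27145°) = -0.00071 × 111240 × 0.816425 = -64.5 m.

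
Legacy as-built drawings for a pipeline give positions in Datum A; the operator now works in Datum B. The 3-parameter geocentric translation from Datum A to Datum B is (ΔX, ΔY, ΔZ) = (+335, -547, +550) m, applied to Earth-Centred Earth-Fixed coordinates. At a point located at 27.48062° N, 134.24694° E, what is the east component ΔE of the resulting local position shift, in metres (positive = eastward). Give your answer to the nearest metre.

At φ = 27.48062°, λ = 134.24694°: sin φ = 0.461449, cos φ = 0.887167, sin λ = 0.716339, cos λ = -0.697752.
ΔE = −sin λ·ΔX + cos λ·ΔY = −(0.716339)·(335) + (-0.697752)·(-547) = 141.70 m.

ΔE = 142 m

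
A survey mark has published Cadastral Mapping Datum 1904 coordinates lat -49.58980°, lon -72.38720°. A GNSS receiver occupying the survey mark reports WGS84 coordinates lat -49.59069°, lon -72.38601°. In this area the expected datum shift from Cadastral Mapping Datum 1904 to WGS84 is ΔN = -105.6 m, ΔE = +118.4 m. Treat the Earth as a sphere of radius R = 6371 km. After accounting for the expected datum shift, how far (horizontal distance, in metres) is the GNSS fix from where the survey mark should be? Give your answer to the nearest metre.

33 m

Observed coordinate differences: Δφ = -0.00089°, Δλ = +0.00119°.
Converting to metres (1° lat = 111195 m, cos φ = 0.648255): observed ΔN = -99.0 m, observed ΔE = 85.8 m.
Subtracting the expected shift leaves a residual of -99.0 − (-105.6) = 6.6 m north and 85.8 − (118.4) = -32.6 m east.
Residual distance = √(6.6² + (-32.6)²) = 33.3 m.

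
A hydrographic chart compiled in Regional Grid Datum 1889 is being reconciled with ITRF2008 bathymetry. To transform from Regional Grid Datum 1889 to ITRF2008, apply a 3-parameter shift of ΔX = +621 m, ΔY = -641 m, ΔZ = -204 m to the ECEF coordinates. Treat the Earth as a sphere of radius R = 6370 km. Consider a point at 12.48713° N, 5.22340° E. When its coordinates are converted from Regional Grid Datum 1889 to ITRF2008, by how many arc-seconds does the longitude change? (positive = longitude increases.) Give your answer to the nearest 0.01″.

Δλ = -23.05″

sin φ = 0.216220, cos φ = 0.976345, sin λ = 0.091039, cos λ = 0.995847.
East component: ΔE = −sin λ·ΔX + cos λ·ΔY = −(0.091039)(621) + (0.995847)(-641) = -694.87 m.
1° of latitude spans πR/180 = 111177 m; at latitude φ, 1° of longitude spans that × cos φ = 108547.5 m, so Δλ = -694.87 / 108547.5 × 3600 = -23.046″.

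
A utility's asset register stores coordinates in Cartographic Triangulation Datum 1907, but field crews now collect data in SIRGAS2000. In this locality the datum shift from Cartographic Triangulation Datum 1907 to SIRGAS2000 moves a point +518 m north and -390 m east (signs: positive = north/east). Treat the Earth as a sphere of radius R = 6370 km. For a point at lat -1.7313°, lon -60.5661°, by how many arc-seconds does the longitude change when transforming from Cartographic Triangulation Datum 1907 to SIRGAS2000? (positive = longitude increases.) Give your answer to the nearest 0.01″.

At latitude -1.7313°, cos φ = 0.999544.
One radian of longitude at latitude φ spans R cos φ, so Δλ = ΔE / (R cos φ) = -390.0 / (6370000 × 0.999544) = -6.1252e-05 rad = -12.634″.

Δλ = -12.63″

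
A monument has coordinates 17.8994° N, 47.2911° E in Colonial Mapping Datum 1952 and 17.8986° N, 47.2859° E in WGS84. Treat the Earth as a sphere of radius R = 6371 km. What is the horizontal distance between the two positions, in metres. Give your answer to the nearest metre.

557 m

Δφ = 17.8986° − 17.8994° = -0.0008°; Δλ = 47.2859° − 47.2911° = -0.0052°.
1° along a meridian = πR/180 = 111195 m.
ΔN = Δφ × 111195 = -89.0 m; ΔE = Δλ × 111195 × cos(17.8994°) = -0.0052 × 111195 × 0.951598 = -550.2 m.
Distance = √(ΔE² + ΔN²) = √((-550.2)² + (-89.0)²) = 557.4 m.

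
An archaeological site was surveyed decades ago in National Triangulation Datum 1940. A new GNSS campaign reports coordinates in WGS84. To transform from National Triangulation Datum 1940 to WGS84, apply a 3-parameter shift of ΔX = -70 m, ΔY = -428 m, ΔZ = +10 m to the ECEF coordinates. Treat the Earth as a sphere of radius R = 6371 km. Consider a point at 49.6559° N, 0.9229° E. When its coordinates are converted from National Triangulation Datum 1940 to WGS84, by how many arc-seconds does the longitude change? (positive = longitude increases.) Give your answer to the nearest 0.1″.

sin φ = 0.762170, cos φ = 0.647377, sin λ = 0.016107, cos λ = 0.999870.
East component: ΔE = −sin λ·ΔX + cos λ·ΔY = −(0.016107)(-70) + (0.999870)(-428) = -426.82 m.
1° of latitude spans πR/180 = 111195 m; at latitude φ, 1° of longitude spans that × cos φ = 71985.0 m, so Δλ = -426.82 / 71985.0 × 3600 = -21.345″.

Δλ = -21.3″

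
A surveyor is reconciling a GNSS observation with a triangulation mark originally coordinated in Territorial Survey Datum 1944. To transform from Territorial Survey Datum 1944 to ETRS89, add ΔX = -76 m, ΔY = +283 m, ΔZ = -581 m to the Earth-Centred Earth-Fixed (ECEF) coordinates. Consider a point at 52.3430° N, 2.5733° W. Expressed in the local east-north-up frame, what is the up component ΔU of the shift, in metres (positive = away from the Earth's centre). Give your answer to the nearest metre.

ΔU = -514 m

At φ = 52.3430°, λ = -2.5733°: sin φ = 0.791682, cos φ = 0.610933, sin λ = -0.044897, cos λ = 0.998992.
ΔU = cos φ cos λ·ΔX + cos φ sin λ·ΔY + sin φ·ΔZ = (0.610933)(0.998992)(-76) + (0.610933)(-0.044897)(283) + (0.791682)(-581) = -514.11 m.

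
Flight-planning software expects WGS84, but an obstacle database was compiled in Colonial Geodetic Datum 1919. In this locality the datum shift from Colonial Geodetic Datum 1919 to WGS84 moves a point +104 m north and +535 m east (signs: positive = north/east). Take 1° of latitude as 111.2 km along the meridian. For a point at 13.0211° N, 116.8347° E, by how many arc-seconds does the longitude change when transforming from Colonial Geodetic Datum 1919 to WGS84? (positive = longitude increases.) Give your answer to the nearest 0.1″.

Δλ = 17.8″

At latitude 13.0211°, cos φ = 0.974287.
1° of longitude at this latitude = 111.2 × cos φ = 108.34 km, so Δλ = 535.0 / 108340.7 = 0.0049381° = 17.777″.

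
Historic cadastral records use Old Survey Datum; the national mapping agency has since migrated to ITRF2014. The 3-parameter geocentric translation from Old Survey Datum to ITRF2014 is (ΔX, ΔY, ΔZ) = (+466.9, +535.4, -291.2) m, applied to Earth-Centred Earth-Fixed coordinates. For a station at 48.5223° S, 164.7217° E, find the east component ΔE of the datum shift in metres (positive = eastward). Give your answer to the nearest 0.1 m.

The local east axis at (φ, λ) is (−sin λ, cos λ, 0), so ΔE = −sin(164.7217°)·466.9 + cos(164.7217°)·535.4 = -639.51 m.

ΔE = -639.5 m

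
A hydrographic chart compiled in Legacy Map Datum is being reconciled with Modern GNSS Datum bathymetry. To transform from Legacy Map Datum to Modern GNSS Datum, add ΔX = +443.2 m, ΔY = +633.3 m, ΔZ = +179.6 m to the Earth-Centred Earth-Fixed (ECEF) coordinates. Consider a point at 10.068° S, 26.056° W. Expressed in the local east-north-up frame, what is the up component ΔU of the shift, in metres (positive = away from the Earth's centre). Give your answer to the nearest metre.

ΔU = 87 m

At φ = -10.068°, λ = -26.056°: sin φ = -0.174817, cos φ = 0.984601, sin λ = -0.439249, cos λ = 0.898365.
ΔU = cos φ cos λ·ΔX + cos φ sin λ·ΔY + sin φ·ΔZ = (0.984601)(0.898365)(443.2) + (0.984601)(-0.439249)(633.3) + (-0.174817)(179.6) = 86.73 m.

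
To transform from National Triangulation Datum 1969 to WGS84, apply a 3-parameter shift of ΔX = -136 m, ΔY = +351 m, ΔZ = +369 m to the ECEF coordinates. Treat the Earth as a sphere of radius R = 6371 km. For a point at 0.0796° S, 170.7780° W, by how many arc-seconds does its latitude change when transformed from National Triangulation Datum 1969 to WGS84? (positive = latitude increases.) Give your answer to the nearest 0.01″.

sin φ = -0.001389, cos φ = 0.999999, sin λ = -0.160260, cos λ = -0.987075.
North component: ΔN = −sin φ cos λ·ΔX − sin φ sin λ·ΔY + cos φ·ΔZ = −(-0.001389)(-0.987075)(-136) − (-0.001389)(-0.160260)(351) + (0.999999)(369) = 369.11 m.
1° of latitude spans πR/180 = 111195 m, so Δφ = 369.11 / 111195 × 3600 = 11.950″.

Δφ = 11.95″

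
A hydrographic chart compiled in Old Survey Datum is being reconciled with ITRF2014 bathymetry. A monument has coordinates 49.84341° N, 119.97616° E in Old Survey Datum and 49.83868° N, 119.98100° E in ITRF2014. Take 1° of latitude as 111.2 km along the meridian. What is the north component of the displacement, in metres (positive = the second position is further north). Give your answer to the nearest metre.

Δφ = 49.83868° − 49.84341° = -0.00473°; Δλ = 119.98100° − 119.97616° = +0.00484°.
ΔN = Δφ × 111200 = -526.0 m; ΔE = Δλ × 111200 × cos(49.84341°) = +0.00484 × 111200 × 0.644879 = 347.1 m.

ΔN = -526 m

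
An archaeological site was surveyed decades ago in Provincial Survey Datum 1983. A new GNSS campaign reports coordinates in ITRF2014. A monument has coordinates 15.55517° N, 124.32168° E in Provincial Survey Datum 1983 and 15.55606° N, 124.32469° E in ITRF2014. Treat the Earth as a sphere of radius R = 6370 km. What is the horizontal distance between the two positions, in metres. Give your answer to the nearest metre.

337 m

Δφ = 15.55606° − 15.55517° = +0.00089°; Δλ = 124.32469° − 124.32168° = +0.00301°.
1° along a meridian = πR/180 = 111177 m.
ΔN = Δφ × 111177 = 98.9 m; ΔE = Δλ × 111177 × cos(15.55517°) = +0.00301 × 111177 × 0.963373 = 322.4 m.
Distance = √(ΔE² + ΔN²) = √(322.4² + 98.9²) = 337.2 m.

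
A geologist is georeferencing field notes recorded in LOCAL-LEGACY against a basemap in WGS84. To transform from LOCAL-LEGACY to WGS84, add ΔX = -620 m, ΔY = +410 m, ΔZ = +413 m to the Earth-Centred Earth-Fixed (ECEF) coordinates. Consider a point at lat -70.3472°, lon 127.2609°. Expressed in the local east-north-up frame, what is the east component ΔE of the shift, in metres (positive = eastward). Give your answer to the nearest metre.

ΔE = 245 m

At φ = -70.3472°, λ = 127.2609°: sin φ = -0.941748, cos φ = 0.336320, sin λ = 0.795887, cos λ = -0.605445.
ΔE = −sin λ·ΔX + cos λ·ΔY = −(0.795887)·(-620) + (-0.605445)·(410) = 245.22 m.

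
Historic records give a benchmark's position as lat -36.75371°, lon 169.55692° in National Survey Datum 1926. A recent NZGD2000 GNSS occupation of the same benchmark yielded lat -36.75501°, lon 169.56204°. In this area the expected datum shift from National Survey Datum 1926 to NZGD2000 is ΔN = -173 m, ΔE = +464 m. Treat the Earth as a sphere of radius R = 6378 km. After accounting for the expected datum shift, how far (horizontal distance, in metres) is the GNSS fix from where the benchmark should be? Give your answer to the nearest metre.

29 m

Observed coordinate differences: Δφ = -0.00130°, Δλ = +0.00512°.
Converting to metres (1° lat = 111317 m, cos φ = 0.801215): observed ΔN = -144.7 m, observed ΔE = 456.6 m.
Subtracting the expected shift leaves a residual of -144.7 − (-173) = 28.3 m north and 456.6 − (464) = -7.4 m east.
Residual distance = √(28.3² + (-7.4)²) = 29.2 m.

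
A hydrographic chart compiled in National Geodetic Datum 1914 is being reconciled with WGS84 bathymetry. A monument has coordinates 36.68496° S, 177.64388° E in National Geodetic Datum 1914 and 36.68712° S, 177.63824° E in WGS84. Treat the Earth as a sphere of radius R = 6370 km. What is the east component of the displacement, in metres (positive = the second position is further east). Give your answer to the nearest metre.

Δφ = -36.68712° − -36.68496° = -0.00216°; Δλ = 177.63824° − 177.64388° = -0.00564°.
1° along a meridian = πR/180 = 111177 m.
ΔN = Δφ × 111177 = -240.1 m; ΔE = Δλ × 111177 × cos(-36.68496°) = -0.00564 × 111177 × 0.801932 = -502.8 m.

ΔE = -503 m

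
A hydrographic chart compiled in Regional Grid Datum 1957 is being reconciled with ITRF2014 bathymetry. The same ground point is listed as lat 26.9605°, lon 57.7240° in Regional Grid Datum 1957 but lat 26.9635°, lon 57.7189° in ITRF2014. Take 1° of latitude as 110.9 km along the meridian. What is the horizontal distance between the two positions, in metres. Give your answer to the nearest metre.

Δφ = 26.9635° − 26.9605° = +0.0030°; Δλ = 57.7189° − 57.7240° = -0.0051°.
ΔN = Δφ × 110900 = 332.7 m; ΔE = Δλ × 110900 × cos(26.9605°) = -0.0051 × 110900 × 0.891319 = -504.1 m.
Distance = √(ΔE² + ΔN²) = √((-504.1)² + 332.7²) = 604.0 m.

604 m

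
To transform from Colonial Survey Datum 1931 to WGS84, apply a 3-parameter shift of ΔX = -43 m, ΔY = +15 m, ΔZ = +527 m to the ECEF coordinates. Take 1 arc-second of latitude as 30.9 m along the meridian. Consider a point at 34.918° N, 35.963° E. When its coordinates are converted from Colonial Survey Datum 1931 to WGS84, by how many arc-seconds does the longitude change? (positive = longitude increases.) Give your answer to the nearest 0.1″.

Δλ = 1.5″

sin φ = 0.572404, cos φ = 0.819972, sin λ = 0.587263, cos λ = 0.809396.
East component: ΔE = −sin λ·ΔX + cos λ·ΔY = −(0.587263)(-43) + (0.809396)(15) = 37.39 m.
1° of latitude spans 3600 × 30.90 = 111240 m; at latitude φ, 1° of longitude spans that × cos φ = 91213.7 m, so Δλ = 37.39 / 91213.7 × 3600 = 1.476″.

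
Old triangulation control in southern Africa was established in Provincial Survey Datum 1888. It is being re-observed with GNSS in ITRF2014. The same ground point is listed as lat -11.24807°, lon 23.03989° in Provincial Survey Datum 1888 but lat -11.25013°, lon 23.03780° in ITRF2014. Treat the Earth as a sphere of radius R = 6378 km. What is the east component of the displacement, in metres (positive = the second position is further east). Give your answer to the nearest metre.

ΔE = -228 m

Δφ = -11.25013° − -11.24807° = -0.00206°; Δλ = 23.03780° − 23.03989° = -0.00209°.
1° along a meridian = πR/180 = 111317 m.
ΔN = Δφ × 111317 = -229.3 m; ΔE = Δλ × 111317 × cos(-11.24807°) = -0.00209 × 111317 × 0.980792 = -228.2 m.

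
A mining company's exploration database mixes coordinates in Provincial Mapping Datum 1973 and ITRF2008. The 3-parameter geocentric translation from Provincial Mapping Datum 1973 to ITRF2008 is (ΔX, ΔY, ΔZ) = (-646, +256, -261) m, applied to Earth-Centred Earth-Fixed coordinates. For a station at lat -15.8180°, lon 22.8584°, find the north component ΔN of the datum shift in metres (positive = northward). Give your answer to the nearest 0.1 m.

The local north axis is (−sin φ cos λ, −sin φ sin λ, cos φ), giving ΔN = -162.260 + 27.107 − 251.117 = -386.27 m.

ΔN = -386.3 m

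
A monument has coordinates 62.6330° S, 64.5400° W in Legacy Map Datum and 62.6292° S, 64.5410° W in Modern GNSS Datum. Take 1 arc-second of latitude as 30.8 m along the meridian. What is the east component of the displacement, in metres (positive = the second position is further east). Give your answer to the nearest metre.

Δφ = -62.6292° − -62.6330° = +0.0038°; Δλ = -64.5410° − -64.5400° = -0.0010°.
1° of latitude = 3600 × 30.80 = 110880 m.
ΔN = Δφ × 110880 = 421.3 m; ΔE = Δλ × 110880 × cos(-62.6330°) = -0.0010 × 110880 × 0.459688 = -51.0 m.

ΔE = -51 m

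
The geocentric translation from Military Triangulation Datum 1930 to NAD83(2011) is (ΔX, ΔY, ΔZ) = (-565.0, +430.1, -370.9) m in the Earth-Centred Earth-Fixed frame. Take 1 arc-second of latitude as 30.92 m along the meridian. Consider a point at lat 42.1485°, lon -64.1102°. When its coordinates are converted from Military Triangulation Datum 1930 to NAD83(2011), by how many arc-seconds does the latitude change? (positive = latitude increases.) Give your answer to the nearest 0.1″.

sin φ = 0.671054, cos φ = 0.741408, sin λ = -0.899636, cos λ = 0.436642.
North component: ΔN = −sin φ cos λ·ΔX − sin φ sin λ·ΔY + cos φ·ΔZ = −(0.671054)(0.436642)(-565.0) − (0.671054)(-0.899636)(430.1) + (0.741408)(-370.9) = 150.22 m.
1° of latitude spans 3600 × 30.92 = 111312 m, so Δφ = 150.22 / 111312 × 3600 = 4.858″.

Δφ = 4.9″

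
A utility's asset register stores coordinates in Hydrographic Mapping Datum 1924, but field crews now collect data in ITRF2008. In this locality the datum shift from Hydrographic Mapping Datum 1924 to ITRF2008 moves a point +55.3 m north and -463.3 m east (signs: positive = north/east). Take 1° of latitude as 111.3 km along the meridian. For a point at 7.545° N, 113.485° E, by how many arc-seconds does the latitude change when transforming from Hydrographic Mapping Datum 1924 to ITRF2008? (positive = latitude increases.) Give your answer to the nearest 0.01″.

1° of latitude = 111.3 km, so Δφ = 55.3 / 111300 = 0.0004969° = 1.789″.

Δφ = 1.79″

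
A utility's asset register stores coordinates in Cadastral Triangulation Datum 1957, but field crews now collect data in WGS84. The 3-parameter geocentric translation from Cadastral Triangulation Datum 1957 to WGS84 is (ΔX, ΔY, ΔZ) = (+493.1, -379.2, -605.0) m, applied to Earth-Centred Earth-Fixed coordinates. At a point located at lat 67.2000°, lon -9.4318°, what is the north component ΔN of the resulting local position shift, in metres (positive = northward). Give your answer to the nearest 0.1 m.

ΔN = -740.2 m

The local north axis is (−sin φ cos λ, −sin φ sin λ, cos φ), giving ΔN = -448.426 − 57.285 − 234.447 = -740.16 m.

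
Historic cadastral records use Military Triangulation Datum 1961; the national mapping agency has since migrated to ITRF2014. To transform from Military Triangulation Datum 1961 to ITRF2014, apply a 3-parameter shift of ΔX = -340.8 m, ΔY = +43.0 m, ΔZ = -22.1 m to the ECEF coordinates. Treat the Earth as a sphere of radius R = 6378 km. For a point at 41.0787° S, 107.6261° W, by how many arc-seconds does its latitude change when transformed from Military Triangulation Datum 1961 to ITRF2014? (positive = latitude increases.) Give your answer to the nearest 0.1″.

sin φ = -0.657095, cos φ = 0.753808, sin λ = -0.953053, cos λ = -0.302804.
North component: ΔN = −sin φ cos λ·ΔX − sin φ sin λ·ΔY + cos φ·ΔZ = −(-0.657095)(-0.302804)(-340.8) − (-0.657095)(-0.953053)(43.0) + (0.753808)(-22.1) = 24.22 m.
1° of latitude spans πR/180 = 111317 m, so Δφ = 24.22 / 111317 × 3600 = 0.783″.

Δφ = 0.8″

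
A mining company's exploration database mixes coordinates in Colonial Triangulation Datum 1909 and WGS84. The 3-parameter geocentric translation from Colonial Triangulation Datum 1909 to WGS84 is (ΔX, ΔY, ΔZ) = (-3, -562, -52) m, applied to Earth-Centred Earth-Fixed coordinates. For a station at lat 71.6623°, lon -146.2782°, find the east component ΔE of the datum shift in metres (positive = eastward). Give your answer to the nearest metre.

ΔE = 466 m

At φ = 71.6623°, λ = -146.2782°: sin φ = 0.949219, cos φ = 0.314617, sin λ = -0.555161, cos λ = -0.831743.
ΔE = −sin λ·ΔX + cos λ·ΔY = −(-0.555161)·(-3) + (-0.831743)·(-562) = 465.77 m.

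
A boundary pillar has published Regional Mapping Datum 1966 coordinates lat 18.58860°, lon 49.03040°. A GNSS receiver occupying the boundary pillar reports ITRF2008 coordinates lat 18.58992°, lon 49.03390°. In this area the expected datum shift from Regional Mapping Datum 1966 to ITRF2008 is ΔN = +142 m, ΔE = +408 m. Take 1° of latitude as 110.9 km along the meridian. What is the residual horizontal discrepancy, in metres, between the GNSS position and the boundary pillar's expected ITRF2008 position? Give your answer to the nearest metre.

Observed coordinate differences: Δφ = +0.00132°, Δλ = +0.00350°.
Converting to metres (1° lat = 110900 m, cos φ = 0.947832): observed ΔN = 146.4 m, observed ΔE = 367.9 m.
Subtracting the expected shift leaves a residual of 146.4 − (142) = 4.4 m north and 367.9 − (408) = -40.1 m east.
Residual distance = √(4.4² + (-40.1)²) = 40.3 m.

40 m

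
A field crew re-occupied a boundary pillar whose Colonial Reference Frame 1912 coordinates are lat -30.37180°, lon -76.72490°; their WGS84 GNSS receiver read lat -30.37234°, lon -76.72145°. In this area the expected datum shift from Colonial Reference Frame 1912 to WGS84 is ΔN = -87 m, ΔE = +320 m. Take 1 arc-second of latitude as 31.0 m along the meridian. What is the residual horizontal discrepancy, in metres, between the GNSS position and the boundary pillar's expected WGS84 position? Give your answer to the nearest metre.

Observed coordinate differences: Δφ = -0.00054°, Δλ = +0.00345°.
Converting to metres (1° lat = 111600 m, cos φ = 0.862763): observed ΔN = -60.3 m, observed ΔE = 332.2 m.
Subtracting the expected shift leaves a residual of -60.3 − (-87) = 26.7 m north and 332.2 − (320) = 12.2 m east.
Residual distance = √(26.7² + 12.2²) = 29.4 m.

29 m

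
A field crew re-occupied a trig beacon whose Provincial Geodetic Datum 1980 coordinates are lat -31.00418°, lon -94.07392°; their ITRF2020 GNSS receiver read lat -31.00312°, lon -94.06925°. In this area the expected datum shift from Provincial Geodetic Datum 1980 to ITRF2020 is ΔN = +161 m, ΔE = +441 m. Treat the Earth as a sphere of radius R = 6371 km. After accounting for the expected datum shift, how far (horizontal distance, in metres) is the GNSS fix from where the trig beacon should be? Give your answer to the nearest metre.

43 m

Observed coordinate differences: Δφ = +0.00106°, Δλ = +0.00467°.
Converting to metres (1° lat = 111195 m, cos φ = 0.857130): observed ΔN = 117.9 m, observed ΔE = 445.1 m.
Subtracting the expected shift leaves a residual of 117.9 − (161) = -43.1 m north and 445.1 − (441) = 4.1 m east.
Residual distance = √((-43.1)² + 4.1²) = 43.3 m.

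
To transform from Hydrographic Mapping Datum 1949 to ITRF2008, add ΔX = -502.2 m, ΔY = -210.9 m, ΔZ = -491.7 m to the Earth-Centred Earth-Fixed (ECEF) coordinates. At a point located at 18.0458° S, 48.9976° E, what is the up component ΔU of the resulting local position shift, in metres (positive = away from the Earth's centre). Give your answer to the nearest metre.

ΔU = -312 m

At φ = -18.0458°, λ = 48.9976°: sin φ = -0.309777, cos φ = 0.950809, sin λ = 0.754682, cos λ = 0.656091.
ΔU = cos φ cos λ·ΔX + cos φ sin λ·ΔY + sin φ·ΔZ = (0.950809)(0.656091)(-502.2) + (0.950809)(0.754682)(-210.9) + (-0.309777)(-491.7) = -312.30 m.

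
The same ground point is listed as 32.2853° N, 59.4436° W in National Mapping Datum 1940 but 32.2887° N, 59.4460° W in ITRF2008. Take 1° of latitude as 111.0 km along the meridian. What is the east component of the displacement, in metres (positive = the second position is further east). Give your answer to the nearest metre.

ΔE = -225 m

Δφ = 32.2887° − 32.2853° = +0.0034°; Δλ = -59.4460° − -59.4436° = -0.0024°.
ΔN = Δφ × 111000 = 377.4 m; ΔE = Δλ × 111000 × cos(32.2853°) = -0.0024 × 111000 × 0.845399 = -225.2 m.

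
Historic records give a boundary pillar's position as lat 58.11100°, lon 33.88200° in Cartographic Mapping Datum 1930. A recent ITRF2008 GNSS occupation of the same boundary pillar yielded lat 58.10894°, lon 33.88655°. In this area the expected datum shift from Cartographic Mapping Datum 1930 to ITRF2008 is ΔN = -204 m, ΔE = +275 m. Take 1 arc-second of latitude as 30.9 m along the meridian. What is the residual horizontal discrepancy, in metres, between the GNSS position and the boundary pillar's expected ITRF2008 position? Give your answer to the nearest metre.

Observed coordinate differences: Δφ = -0.00206°, Δλ = +0.00455°.
Converting to metres (1° lat = 111240 m, cos φ = 0.528275): observed ΔN = -229.2 m, observed ΔE = 267.4 m.
Subtracting the expected shift leaves a residual of -229.2 − (-204) = -25.2 m north and 267.4 − (275) = -7.6 m east.
Residual distance = √((-25.2)² + (-7.6)²) = 26.3 m.

26 m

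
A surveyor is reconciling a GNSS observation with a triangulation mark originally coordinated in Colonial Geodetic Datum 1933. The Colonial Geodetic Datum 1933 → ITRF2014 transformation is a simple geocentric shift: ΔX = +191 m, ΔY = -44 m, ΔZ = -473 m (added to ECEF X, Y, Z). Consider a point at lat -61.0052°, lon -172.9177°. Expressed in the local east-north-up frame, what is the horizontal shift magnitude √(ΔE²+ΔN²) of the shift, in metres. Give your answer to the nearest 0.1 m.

The local east axis at (φ, λ) is (−sin λ, cos λ, 0), so ΔE = −sin(-172.9177°)·191 + cos(-172.9177°)·(-44) = 67.21 m.
The local north axis is (−sin φ cos λ, −sin φ sin λ, cos φ), giving ΔN = -165.786 + 4.745 − 229.277 = -390.32 m.
Horizontal magnitude = √(ΔE² + ΔN²) = √(67.21² + (-390.32)²) = 396.06 m.

396.1 m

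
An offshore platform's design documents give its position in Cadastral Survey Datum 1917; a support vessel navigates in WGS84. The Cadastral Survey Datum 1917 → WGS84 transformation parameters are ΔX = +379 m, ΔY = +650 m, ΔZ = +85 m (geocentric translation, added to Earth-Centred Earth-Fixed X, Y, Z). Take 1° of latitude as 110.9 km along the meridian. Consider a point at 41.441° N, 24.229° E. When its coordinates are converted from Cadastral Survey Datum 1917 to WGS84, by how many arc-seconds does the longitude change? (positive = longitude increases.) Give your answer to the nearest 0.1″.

Δλ = 18.9″

sin φ = 0.661848, cos φ = 0.749638, sin λ = 0.410385, cos λ = 0.911913.
East component: ΔE = −sin λ·ΔX + cos λ·ΔY = −(0.410385)(379) + (0.911913)(650) = 437.21 m.
1° of latitude spans 110900 m; at latitude φ, 1° of longitude spans that × cos φ = 83134.8 m, so Δλ = 437.21 / 83134.8 × 3600 = 18.932″.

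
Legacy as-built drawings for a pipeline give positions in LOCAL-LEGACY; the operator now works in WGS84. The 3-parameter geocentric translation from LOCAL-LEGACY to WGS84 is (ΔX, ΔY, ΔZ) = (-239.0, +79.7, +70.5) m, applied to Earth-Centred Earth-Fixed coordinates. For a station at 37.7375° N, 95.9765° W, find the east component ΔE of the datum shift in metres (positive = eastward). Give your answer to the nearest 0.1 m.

ΔE = -246.0 m

At φ = 37.7375°, λ = -95.9765°: sin φ = 0.612045, cos φ = 0.790823, sin λ = -0.994565, cos λ = -0.104121.
ΔE = −sin λ·ΔX + cos λ·ΔY = −(-0.994565)·(-239.0) + (-0.104121)·(79.7) = -246.00 m.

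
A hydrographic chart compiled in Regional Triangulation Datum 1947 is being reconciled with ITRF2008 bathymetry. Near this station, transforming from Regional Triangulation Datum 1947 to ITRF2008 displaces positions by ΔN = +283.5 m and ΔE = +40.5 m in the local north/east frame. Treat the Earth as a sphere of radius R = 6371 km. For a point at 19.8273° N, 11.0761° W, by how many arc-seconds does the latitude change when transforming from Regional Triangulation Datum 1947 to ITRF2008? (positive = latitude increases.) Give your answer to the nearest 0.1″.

On a sphere of radius R, 1 rad of latitude = R, so Δφ = ΔN / R = 283.5 / 6371000 = 4.4499e-05 rad = 9.178″.

Δφ = 9.2″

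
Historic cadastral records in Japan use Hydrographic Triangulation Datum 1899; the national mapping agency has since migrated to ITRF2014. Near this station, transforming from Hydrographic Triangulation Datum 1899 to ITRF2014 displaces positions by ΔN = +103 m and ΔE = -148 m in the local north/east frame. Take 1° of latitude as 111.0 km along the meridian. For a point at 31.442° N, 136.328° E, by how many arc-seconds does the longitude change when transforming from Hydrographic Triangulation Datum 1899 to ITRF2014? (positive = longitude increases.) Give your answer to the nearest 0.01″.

At latitude 31.442°, cos φ = 0.853169.
1° of longitude at this latitude = 111.0 × cos φ = 94.70 km, so Δλ = -148.0 / 94701.7 = -0.0015628° = -5.626″.

Δλ = -5.63″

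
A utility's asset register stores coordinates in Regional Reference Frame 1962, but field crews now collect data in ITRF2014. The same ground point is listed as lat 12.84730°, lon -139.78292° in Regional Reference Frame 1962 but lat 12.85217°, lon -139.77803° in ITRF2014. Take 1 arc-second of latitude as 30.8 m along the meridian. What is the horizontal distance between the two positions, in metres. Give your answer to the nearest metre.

Δφ = 12.85217° − 12.84730° = +0.00487°; Δλ = -139.77803° − -139.78292° = +0.00489°.
1° of latitude = 3600 × 30.80 = 110880 m.
ΔN = Δφ × 110880 = 540.0 m; ΔE = Δλ × 110880 × cos(12.84730°) = +0.00489 × 110880 × 0.974966 = 528.6 m.
Distance = √(ΔE² + ΔN²) = √(528.6² + 540.0²) = 755.7 m.

756 m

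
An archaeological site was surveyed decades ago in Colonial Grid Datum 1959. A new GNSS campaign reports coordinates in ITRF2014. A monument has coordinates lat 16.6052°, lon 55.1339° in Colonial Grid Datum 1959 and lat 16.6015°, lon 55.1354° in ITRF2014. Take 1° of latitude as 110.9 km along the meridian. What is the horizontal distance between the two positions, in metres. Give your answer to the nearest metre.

Δφ = 16.6015° − 16.6052° = -0.0037°; Δλ = 55.1354° − 55.1339° = +0.0015°.
ΔN = Δφ × 110900 = -410.3 m; ΔE = Δλ × 110900 × cos(16.6052°) = +0.0015 × 110900 × 0.958297 = 159.4 m.
Distance = √(ΔE² + ΔN²) = √(159.4² + (-410.3)²) = 440.2 m.

440 m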